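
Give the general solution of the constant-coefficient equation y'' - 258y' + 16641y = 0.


Characteristic equation: r² - 258r + 16641 = 0, i.e. (r - 129)² = 0.
Repeated root r = 129; include an x factor for the second linearly independent solution.
General solution: y = (C₁ + C₂x)e^(129x).


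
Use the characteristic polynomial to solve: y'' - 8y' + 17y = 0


Characteristic equation: r² - 8r + 17 = 0.
Discriminant is negative; roots r = 4 ± 1i (complex conjugate pair).
General solution uses e^(α x)(C₁ cos(β x) + C₂ sin(β x)): y = e^(4x)(C₁cos(x) + C₂sin(x)).


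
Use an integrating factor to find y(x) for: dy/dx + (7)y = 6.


P(x) = 7, Q(x) = 6; integrating factor μ = e^(7x).
(μ y)' = 6e^(7x) ⇒ μ y = (6/7)e^(7x) + C.
Divide by μ: y = 6/7 + Ce^(-7x).


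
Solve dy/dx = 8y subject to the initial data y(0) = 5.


General solution of y' = 8y is y = Ce^(8x).
Apply y(0) = 5: C = 5.
Particular solution: y = 5e^(8x).


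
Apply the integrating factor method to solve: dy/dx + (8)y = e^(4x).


P(x) = 8 ⇒ μ = e^(8x).
(μ y)' = e^(12x) ⇒ μ y = e^(12x)/12 + C.
Divide by μ: y = (1/12)e^(4x) + Ce^(-8x).


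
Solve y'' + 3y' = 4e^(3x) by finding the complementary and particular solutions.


Characteristic roots of r² + 3r = 0 are -3, 0.
y_h = C₁e^(-3x) + C₂.
Forcing exponent 3 is not a characteristic root; try y_p = Ae^(3x).
Substitute: A·(9 + (3)·3 + (0)) = A·18 = 4, so A = 2/9.
General solution: y = C₁e^(-3x) + C₂ + (2/9)e^(3x).


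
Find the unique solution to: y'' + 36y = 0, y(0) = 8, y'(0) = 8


Characteristic roots of r² + 36 = 0 are ±6i, so y = C₁cos(6x) + C₂sin(6x).
Apply y(0) = 8: C₁ = 8. Differentiate and apply y'(0) = 8: 6·C₂ = 8, so C₂ = 4/3.
Particular solution: y = 8cos(6x) + (4/3)sin(6x).


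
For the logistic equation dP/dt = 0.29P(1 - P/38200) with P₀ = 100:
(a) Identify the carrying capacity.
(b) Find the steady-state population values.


Logistic ODE dP/dt = 0.29P(1 - P/38200) has equilibria where dP/dt = 0, i.e. P = 0 or P = 38200.
The coefficient (1 - P/K) = 0 when P = K, identifying K = 38200 as the carrying capacity.
(a) K = 38200; (b) equilibria P = 0 and P = 38200.


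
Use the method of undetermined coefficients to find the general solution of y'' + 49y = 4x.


Homogeneous: r² + 49 = 0 ⇒ r = ±7i, y_h = C₁cos(7x) + C₂sin(7x).
Polynomial forcing; try y_p = Ax + B. Then y_p'' + 49 y_p = 49(Ax + B) = 4x, so B = 0 and A = 4/49.
General solution: y = C₁cos(7x) + C₂sin(7x) + (4/49)x.


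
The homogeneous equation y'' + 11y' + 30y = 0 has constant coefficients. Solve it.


Characteristic equation: r² + 11r + 30 = 0.
Factor: (r + 5)(r + 6) = 0 ⇒ r = -5, -6 (distinct real).
General solution: y = C₁e^(-5x) + C₂e^(-6x).


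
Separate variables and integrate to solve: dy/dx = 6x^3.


Integrate both sides with respect to x: y = ∫ 6x^3 dx = (3/2)x^4 + C.


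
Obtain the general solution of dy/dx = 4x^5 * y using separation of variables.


Separate variables: dy/y = 4x^5 dx.
Integrate: ln|y| = (2/3)x^6 + C₀.
Exponentiate: y = Ce^((2/3)x^6).


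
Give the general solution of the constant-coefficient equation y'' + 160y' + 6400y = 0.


Characteristic equation: r² + 160r + 6400 = 0, i.e. (r + 80)² = 0.
Repeated root r = -80; include an x factor for the second linearly independent solution.
General solution: y = (C₁ + C₂x)e^(-80x).


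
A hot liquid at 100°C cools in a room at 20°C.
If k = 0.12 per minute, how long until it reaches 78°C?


From T(t) = T_a + (T₀ - T_a)e^(-kt), set T(t) = 78:
(78 - 20) / (100 - 20) = e^(-0.12t), so t = -ln(0.725)/0.12 ≈ 2.7 minutes.


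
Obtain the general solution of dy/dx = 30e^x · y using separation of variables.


Separate variables: dy/y = 30e^x dx.
Integrate: ln|y| = 30e^x + C₀.
Exponentiate: y = Ce^(30e^x).


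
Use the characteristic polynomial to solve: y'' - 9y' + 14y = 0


Characteristic equation: r² - 9r + 14 = 0.
Factor: (r - 7)(r - 2) = 0 ⇒ r = 7, 2 (distinct real).
General solution: y = C₁e^(7x) + C₂e^(2x).


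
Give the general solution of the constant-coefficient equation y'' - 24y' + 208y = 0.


Characteristic equation: r² - 24r + 208 = 0.
Discriminant is negative; roots r = 12 ± 8i (complex conjugate pair).
General solution uses e^(α x)(C₁ cos(β x) + C₂ sin(β x)): y = e^(12x)(C₁cos(8x) + C₂sin(8x)).


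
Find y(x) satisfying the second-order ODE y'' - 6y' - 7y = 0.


Characteristic equation: r² - 6r - 7 = 0.
Factor: (r + 1)(r - 7) = 0 ⇒ r = -1, 7 (distinct real).
General solution: y = C₁e^(-x) + C₂e^(7x).


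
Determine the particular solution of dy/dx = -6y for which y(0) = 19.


General solution of y' = -6y is y = Ce^(-6x).
Apply y(0) = 19: C = 19.
Particular solution: y = 19e^(-6x).


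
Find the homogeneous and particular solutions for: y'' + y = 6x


Homogeneous: r² + 1 = 0 ⇒ r = ±1i, y_h = C₁cos(x) + C₂sin(x).
Polynomial forcing; try y_p = Ax + B. Then y_p'' + 1 y_p = 1(Ax + B) = 6x, so B = 0 and A = 6.
General solution: y = C₁cos(x) + C₂sin(x) + 6x.


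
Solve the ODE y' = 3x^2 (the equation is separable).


Integrate both sides with respect to x: y = ∫ 3x^2 dx = x^3 + C.


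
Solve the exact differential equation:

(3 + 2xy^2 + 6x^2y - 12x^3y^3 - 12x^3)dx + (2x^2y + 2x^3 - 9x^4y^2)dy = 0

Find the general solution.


Check exactness: ∂M/∂y = 4xy + 6x^2 - 36x^3y^2 and ∂N/∂x = 4xy + 6x^2 - 36x^3y^2; equal, so the equation is exact.
Integrate M with respect to x (treating y as constant): ∫M dx = 3x + x^2y^2 + 2x^3y - 3x^4y^3 - 3x^4 + h(y).
Differentiate w.r.t. y and set equal to N: all terms match, so h'(y) = 0 and h is a constant absorbed into C.
General solution: 3x + x^2y^2 + 2x^3y - 3x^4y^3 - 3x^4 = C.


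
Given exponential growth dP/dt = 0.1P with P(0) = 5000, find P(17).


The ODE dP/dt = 0.1P has solution P(t) = P(0)e^(0.1t).
Substitute P(0) = 5000 and t = 17: P(17) = 5000 e^(1.70) ≈ 27370.


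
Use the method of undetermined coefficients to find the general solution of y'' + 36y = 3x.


Homogeneous: r² + 36 = 0 ⇒ r = ±6i, y_h = C₁cos(6x) + C₂sin(6x).
Polynomial forcing; try y_p = Ax + B. Then y_p'' + 36 y_p = 36(Ax + B) = 3x, so B = 0 and A = 1/12.
General solution: y = C₁cos(6x) + C₂sin(6x) + (1/12)x.


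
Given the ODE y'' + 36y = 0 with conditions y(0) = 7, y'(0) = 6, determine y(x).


Characteristic roots of r² + 36 = 0 are ±6i, so y = C₁cos(6x) + C₂sin(6x).
Apply y(0) = 7: C₁ = 7. Differentiate and apply y'(0) = 6: 6·C₂ = 6, so C₂ = 1.
Particular solution: y = 7cos(6x) + sin(6x).


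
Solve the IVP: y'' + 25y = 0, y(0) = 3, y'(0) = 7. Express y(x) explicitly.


Characteristic roots of r² + 25 = 0 are ±5i, so y = C₁cos(5x) + C₂sin(5x).
Apply y(0) = 3: C₁ = 3. Differentiate and apply y'(0) = 7: 5·C₂ = 7, so C₂ = 7/5.
Particular solution: y = 3cos(5x) + (7/5)sin(5x).


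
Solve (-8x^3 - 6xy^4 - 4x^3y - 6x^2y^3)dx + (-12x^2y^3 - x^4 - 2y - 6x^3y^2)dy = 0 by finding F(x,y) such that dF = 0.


Check exactness: ∂M/∂y = -24xy^3 - 4x^3 - 18x^2y^2 and ∂N/∂x = -24xy^3 - 4x^3 - 18x^2y^2; equal, so the equation is exact.
Integrate M with respect to x (treating y as constant): ∫M dx = -2x^4 - 3x^2y^4 - x^4y - 2x^3y^3 + h(y).
Differentiate w.r.t. y and set equal to N: the x-dependent terms already match, leaving h'(y) = -2y. Integrate: h(y) = -y^2.
So F(x,y) = -2x^4 - 3x^2y^4 - x^4y - y^2 - 2x^3y^3.
General solution: -2x^4 - 3x^2y^4 - x^4y - y^2 - 2x^3y^3 = C.


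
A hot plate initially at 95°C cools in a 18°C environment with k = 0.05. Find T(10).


Newton's law: dT/dt = -k(T - T_a) has solution T(t) = T_a + (T₀ - T_a)e^(-kt).
Plug in T_a = 18, T₀ = 95, k = 0.05, t = 10: T(10) = 18 + (77)e^(-0.50) ≈ 64.7°C.


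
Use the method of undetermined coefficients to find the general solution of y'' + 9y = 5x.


Homogeneous: r² + 9 = 0 ⇒ r = ±3i, y_h = C₁cos(3x) + C₂sin(3x).
Polynomial forcing; try y_p = Ax + B. Then y_p'' + 9 y_p = 9(Ax + B) = 5x, so B = 0 and A = 5/9.
General solution: y = C₁cos(3x) + C₂sin(3x) + (5/9)x.


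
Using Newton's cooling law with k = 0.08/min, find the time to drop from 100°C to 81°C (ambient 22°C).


From T(t) = T_a + (T₀ - T_a)e^(-kt), set T(t) = 81:
(81 - 22) / (100 - 22) = e^(-0.08t), so t = -ln(0.756)/0.08 ≈ 3.5 minutes.


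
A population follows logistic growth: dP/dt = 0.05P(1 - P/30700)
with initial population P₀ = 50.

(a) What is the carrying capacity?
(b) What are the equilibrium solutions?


Logistic ODE dP/dt = 0.05P(1 - P/30700) has equilibria where dP/dt = 0, i.e. P = 0 or P = 30700.
The coefficient (1 - P/K) = 0 when P = K, identifying K = 30700 as the carrying capacity.
(a) K = 30700; (b) equilibria P = 0 and P = 30700.


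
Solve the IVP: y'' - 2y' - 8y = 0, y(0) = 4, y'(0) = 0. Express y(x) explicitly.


Characteristic roots of r² - 2r - 8 = 0 are 4, -2.
General solution y = c₁ e^(4x) + c₂ e^(-2x).
Apply y(0) = 4: c₁ + c₂ = 4. Apply y'(0) = 0: 4 c₁ - 2 c₂ = 0.
Solve: c₁ = 4/3, c₂ = 8/3.
Particular solution: y = (4/3)e^(4x) + (8/3)e^(-2x).


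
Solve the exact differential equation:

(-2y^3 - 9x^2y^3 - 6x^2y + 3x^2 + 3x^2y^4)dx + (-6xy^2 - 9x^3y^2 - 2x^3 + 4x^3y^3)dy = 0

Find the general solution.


Check exactness: ∂M/∂y = -6y^2 - 27x^2y^2 - 6x^2 + 12x^2y^3 and ∂N/∂x = -6y^2 - 27x^2y^2 - 6x^2 + 12x^2y^3; equal, so the equation is exact.
Integrate M with respect to x (treating y as constant): ∫M dx = -2xy^3 - 3x^3y^3 - 2x^3y + x^3 + x^3y^4 + h(y).
Differentiate w.r.t. y and set equal to N: all terms match, so h'(y) = 0 and h is a constant absorbed into C.
General solution: -2xy^3 - 3x^3y^3 - 2x^3y + x^3 + x^3y^4 = C.


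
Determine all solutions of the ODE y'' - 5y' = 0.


Characteristic equation: r² - 5r = 0.
Factor: (r - 5)(r - 0) = 0 ⇒ r = 5, 0 (distinct real).
General solution: y = C₁e^(5x) + C₂.


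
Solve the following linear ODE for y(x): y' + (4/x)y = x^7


P(x) = 4/x ⇒ μ = x^4.
(x^4 y)' = x^11 ⇒ x^4 y = x^12/(12) + C.
Solve for y: y = (1/12)x^8 + C/x^4.


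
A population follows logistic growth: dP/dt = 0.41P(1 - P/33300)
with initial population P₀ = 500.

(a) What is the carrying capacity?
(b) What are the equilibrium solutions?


Logistic ODE dP/dt = 0.41P(1 - P/33300) has equilibria where dP/dt = 0, i.e. P = 0 or P = 33300.
The coefficient (1 - P/K) = 0 when P = K, identifying K = 33300 as the carrying capacity.
(a) K = 33300; (b) equilibria P = 0 and P = 33300.


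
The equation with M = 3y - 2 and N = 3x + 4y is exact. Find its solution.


Check exactness: ∂M/∂y = 3 and ∂N/∂x = 3; equal, so the equation is exact.
Integrate M with respect to x (treating y as constant): ∫M dx = 3xy - 2x + h(y).
Differentiate w.r.t. y and set equal to N: the x-dependent terms already match, leaving h'(y) = 4y. Integrate: h(y) = 2y^2.
So F(x,y) = 3xy - 2x + 2y^2.
General solution: 3xy - 2x + 2y^2 = C.


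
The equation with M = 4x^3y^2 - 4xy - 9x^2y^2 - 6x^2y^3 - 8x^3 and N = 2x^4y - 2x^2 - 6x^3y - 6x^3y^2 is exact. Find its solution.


Check exactness: ∂M/∂y = 8x^3y - 4x - 18x^2y - 18x^2y^2 and ∂N/∂x = 8x^3y - 4x - 18x^2y - 18x^2y^2; equal, so the equation is exact.
Integrate M with respect to x (treating y as constant): ∫M dx = x^4y^2 - 2x^2y - 3x^3y^2 - 2x^3y^3 - 2x^4 + h(y).
Differentiate w.r.t. y and set equal to N: all terms match, so h'(y) = 0 and h is a constant absorbed into C.
General solution: x^4y^2 - 2x^2y - 3x^3y^2 - 2x^3y^3 - 2x^4 = C.


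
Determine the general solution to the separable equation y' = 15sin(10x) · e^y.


Separate: e^(-y) dy = 15sin(10x) dx.
Integrate: -e^(-y) = -(3/2)cos(10x) + C₀.
Rearrange: e^(-y) = (3/2)cos(10x) + C.


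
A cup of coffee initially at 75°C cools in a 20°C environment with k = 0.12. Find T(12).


Newton's law: dT/dt = -k(T - T_a) has solution T(t) = T_a + (T₀ - T_a)e^(-kt).
Plug in T_a = 20, T₀ = 75, k = 0.12, t = 12: T(12) = 20 + (55)e^(-1.44) ≈ 33.0°C.


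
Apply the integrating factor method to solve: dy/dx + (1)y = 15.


P(x) = 1, Q(x) = 15; integrating factor μ = e^(x).
(μ y)' = 15e^(x) ⇒ μ y = 15e^(x) + C.
Divide by μ: y = 15 + Ce^(-x).


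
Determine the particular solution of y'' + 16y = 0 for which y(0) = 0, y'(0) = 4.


Characteristic roots of r² + 16 = 0 are ±4i, so y = C₁cos(4x) + C₂sin(4x).
Apply y(0) = 0: C₁ = 0. Differentiate and apply y'(0) = 4: 4·C₂ = 4, so C₂ = 1.
Particular solution: y = sin(4x).


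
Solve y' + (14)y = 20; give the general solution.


P(x) = 14, Q(x) = 20; integrating factor μ = e^(14x).
(μ y)' = 20e^(14x) ⇒ μ y = (10/7)e^(14x) + C.
Divide by μ: y = 10/7 + Ce^(-14x).


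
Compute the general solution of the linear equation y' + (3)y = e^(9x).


P(x) = 3 ⇒ μ = e^(3x).
(μ y)' = e^(12x) ⇒ μ y = e^(12x)/12 + C.
Divide by μ: y = (1/12)e^(9x) + Ce^(-3x).


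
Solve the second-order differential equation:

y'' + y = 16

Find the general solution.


Homogeneous part: r² + 1 = 0 ⇒ r = ±1i, so y_h = C₁cos(x) + C₂sin(x).
Try constant y_p = A; plug in: 1A = 16 ⇒ A = 16.
General solution: y = C₁cos(x) + C₂sin(x) + 16.


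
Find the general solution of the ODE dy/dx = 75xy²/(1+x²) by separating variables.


Separate: dy/y² = 75x/(1+x²) dx.
Integrate LHS: ∫ dy/y² = -1/y.
Integrate RHS via u = 1+x²: (75/2)ln(1+x²) + C.
Result: -1/y = (75/2)ln(1+x²) + C.


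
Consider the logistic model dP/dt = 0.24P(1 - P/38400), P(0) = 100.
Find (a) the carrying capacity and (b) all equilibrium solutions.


Logistic ODE dP/dt = 0.24P(1 - P/38400) has equilibria where dP/dt = 0, i.e. P = 0 or P = 38400.
The coefficient (1 - P/K) = 0 when P = K, identifying K = 38400 as the carrying capacity.
(a) K = 38400; (b) equilibria P = 0 and P = 38400.


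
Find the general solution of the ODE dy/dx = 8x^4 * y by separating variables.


Separate variables: dy/y = 8x^4 dx.
Integrate: ln|y| = (8/5)x^5 + C₀.
Exponentiate: y = Ce^((8/5)x^5).


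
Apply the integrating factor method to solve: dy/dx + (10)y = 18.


P(x) = 10, Q(x) = 18; integrating factor μ = e^(10x).
(μ y)' = 18e^(10x) ⇒ μ y = (9/5)e^(10x) + C.
Divide by μ: y = 9/5 + Ce^(-10x).


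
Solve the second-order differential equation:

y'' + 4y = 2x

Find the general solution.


Homogeneous: r² + 4 = 0 ⇒ r = ±2i, y_h = C₁cos(2x) + C₂sin(2x).
Polynomial forcing; try y_p = Ax + B. Then y_p'' + 4 y_p = 4(Ax + B) = 2x, so B = 0 and A = 1/2.
General solution: y = C₁cos(2x) + C₂sin(2x) + (1/2)x.


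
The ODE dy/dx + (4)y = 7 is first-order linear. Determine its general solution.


P(x) = 4, Q(x) = 7; integrating factor μ = e^(4x).
(μ y)' = 7e^(4x) ⇒ μ y = (7/4)e^(4x) + C.
Divide by μ: y = 7/4 + Ce^(-4x).


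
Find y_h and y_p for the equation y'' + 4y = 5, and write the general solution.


Homogeneous part: r² + 4 = 0 ⇒ r = ±2i, so y_h = C₁cos(2x) + C₂sin(2x).
Try constant y_p = A; plug in: 4A = 5 ⇒ A = 5/4.
General solution: y = C₁cos(2x) + C₂sin(2x) + 5/4.


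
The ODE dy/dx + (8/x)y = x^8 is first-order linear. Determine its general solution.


P(x) = 8/x ⇒ μ = x^8.
(x^8 y)' = x^16 ⇒ x^8 y = x^17/(17) + C.
Solve for y: y = (1/17)x^9 + C/x^8.


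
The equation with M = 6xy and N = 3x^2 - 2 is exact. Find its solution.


Check exactness: ∂M/∂y = 6x and ∂N/∂x = 6x; equal, so the equation is exact.
Integrate M with respect to x (treating y as constant): ∫M dx = 3x^2y + h(y).
Differentiate w.r.t. y and set equal to N: the x-dependent terms already match, leaving h'(y) = -2. Integrate: h(y) = -2y.
So F(x,y) = 3x^2y - 2y.
General solution: 3x^2y - 2y = C.


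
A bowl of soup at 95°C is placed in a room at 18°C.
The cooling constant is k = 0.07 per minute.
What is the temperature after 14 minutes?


Newton's law: dT/dt = -k(T - T_a) has solution T(t) = T_a + (T₀ - T_a)e^(-kt).
Plug in T_a = 18, T₀ = 95, k = 0.07, t = 14: T(14) = 18 + (77)e^(-0.98) ≈ 46.9°C.


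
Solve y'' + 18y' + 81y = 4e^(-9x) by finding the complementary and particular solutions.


Characteristic polynomial (r + 9)² = 0; repeated root r = -9.
y_h = (C₁ + C₂x)e^(-9x). Forcing matches the repeated root (resonance), so try y_p = Ax² e^(-9x).
Substitute and solve for A: 2A = 4, so A = 2.
General solution: y = (C₁ + C₂x + 2x²)e^(-9x).


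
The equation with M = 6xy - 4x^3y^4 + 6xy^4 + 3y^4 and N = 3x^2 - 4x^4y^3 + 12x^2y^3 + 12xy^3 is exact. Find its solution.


Check exactness: ∂M/∂y = 6x - 16x^3y^3 + 24xy^3 + 12y^3 and ∂N/∂x = 6x - 16x^3y^3 + 24xy^3 + 12y^3; equal, so the equation is exact.
Integrate M with respect to x (treating y as constant): ∫M dx = 3x^2y - x^4y^4 + 3x^2y^4 + 3xy^4 + h(y).
Differentiate w.r.t. y and set equal to N: all terms match, so h'(y) = 0 and h is a constant absorbed into C.
General solution: 3x^2y - x^4y^4 + 3x^2y^4 + 3xy^4 = C.


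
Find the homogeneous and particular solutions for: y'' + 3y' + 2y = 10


Characteristic roots of r² + 3r + 2 = 0 are -2, -1.
y_h = C₁e^(-2x) + C₂e^(-x).
Constant forcing; try y_p = A. Then 2A = 10 ⇒ A = 5.
General solution: y = C₁e^(-2x) + C₂e^(-x) + 5.


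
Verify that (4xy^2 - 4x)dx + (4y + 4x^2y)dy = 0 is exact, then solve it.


Check exactness: ∂M/∂y = 8xy and ∂N/∂x = 8xy; equal, so the equation is exact.
Integrate M with respect to x (treating y as constant): ∫M dx = 2x^2y^2 - 2x^2 + h(y).
Differentiate w.r.t. y and set equal to N: the x-dependent terms already match, leaving h'(y) = 4y. Integrate: h(y) = 2y^2.
So F(x,y) = 2y^2 + 2x^2y^2 - 2x^2.
General solution: 2y^2 + 2x^2y^2 - 2x^2 = C.


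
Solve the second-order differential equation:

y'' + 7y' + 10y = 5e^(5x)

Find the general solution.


Characteristic roots of r² + 7r + 10 = 0 are -2, -5.
y_h = C₁e^(-2x) + C₂e^(-5x).
Forcing exponent 5 is not a characteristic root; try y_p = Ae^(5x).
Substitute: A·(25 + (7)·5 + (10)) = A·70 = 5, so A = 1/14.
General solution: y = C₁e^(-2x) + C₂e^(-5x) + (1/14)e^(5x).


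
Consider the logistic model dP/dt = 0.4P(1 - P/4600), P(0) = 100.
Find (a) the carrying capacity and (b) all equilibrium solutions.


Logistic ODE dP/dt = 0.4P(1 - P/4600) has equilibria where dP/dt = 0, i.e. P = 0 or P = 4600.
The coefficient (1 - P/K) = 0 when P = K, identifying K = 4600 as the carrying capacity.
(a) K = 4600; (b) equilibria P = 0 and P = 4600.


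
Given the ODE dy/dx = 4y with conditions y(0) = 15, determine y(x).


General solution of y' = 4y is y = Ce^(4x).
Apply y(0) = 15: C = 15.
Particular solution: y = 15e^(4x).


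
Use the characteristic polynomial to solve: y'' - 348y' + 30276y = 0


Characteristic equation: r² - 348r + 30276 = 0, i.e. (r - 174)² = 0.
Repeated root r = 174; include an x factor for the second linearly independent solution.
General solution: y = (C₁ + C₂x)e^(174x).


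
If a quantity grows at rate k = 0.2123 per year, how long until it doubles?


Exponential growth: P(t) = P₀ e^(0.2123t). Set P(t)/P₀ = 2: e^(0.2123t) = 2.
Solve: t = ln(2)/0.2123 ≈ 3.26 years.


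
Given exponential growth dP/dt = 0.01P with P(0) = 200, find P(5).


The ODE dP/dt = 0.01P has solution P(t) = P(0)e^(0.01t).
Substitute P(0) = 200 and t = 5: P(5) = 200 e^(0.05) ≈ 210.


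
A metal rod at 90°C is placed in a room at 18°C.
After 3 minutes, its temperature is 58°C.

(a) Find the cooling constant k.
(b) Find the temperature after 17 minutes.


Newton's law: T(t) = T_a + (T₀ - T_a)e^(-kt).
(a) Use T(3) = 58: (58 - 18)/(90 - 18) = e^(-k·3), so k = -ln(0.556)/3 ≈ 0.1959.
(b) Apply k to t = 17: T(17) = 18 + (72)e^(-3.331) ≈ 20.6°C.


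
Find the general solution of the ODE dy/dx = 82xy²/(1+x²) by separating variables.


Separate: dy/y² = 82x/(1+x²) dx.
Integrate LHS: ∫ dy/y² = -1/y.
Integrate RHS via u = 1+x²: 41ln(1+x²) + C.
Result: -1/y = 41ln(1+x²) + C.


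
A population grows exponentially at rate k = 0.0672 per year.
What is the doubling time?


Exponential growth: P(t) = P₀ e^(0.0672t). Set P(t)/P₀ = 2: e^(0.0672t) = 2.
Solve: t = ln(2)/0.0672 ≈ 10.31 years.


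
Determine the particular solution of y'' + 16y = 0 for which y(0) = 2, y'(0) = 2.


Characteristic roots of r² + 16 = 0 are ±4i, so y = C₁cos(4x) + C₂sin(4x).
Apply y(0) = 2: C₁ = 2. Differentiate and apply y'(0) = 2: 4·C₂ = 2, so C₂ = 1/2.
Particular solution: y = 2cos(4x) + (1/2)sin(4x).


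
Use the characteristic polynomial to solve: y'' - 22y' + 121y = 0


Characteristic equation: r² - 22r + 121 = 0, i.e. (r - 11)² = 0.
Repeated root r = 11; include an x factor for the second linearly independent solution.
General solution: y = (C₁ + C₂x)e^(11x).


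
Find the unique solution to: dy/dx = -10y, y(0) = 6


General solution of y' = -10y is y = Ce^(-10x).
Apply y(0) = 6: C = 6.
Particular solution: y = 6e^(-10x).


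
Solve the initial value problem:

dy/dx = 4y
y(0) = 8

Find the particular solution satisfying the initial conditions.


General solution of y' = 4y is y = Ce^(4x).
Apply y(0) = 8: C = 8.
Particular solution: y = 8e^(4x).


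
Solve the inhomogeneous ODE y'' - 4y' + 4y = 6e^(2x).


Characteristic polynomial (r - 2)² = 0; repeated root r = 2.
y_h = (C₁ + C₂x)e^(2x). Forcing matches the repeated root (resonance), so try y_p = Ax² e^(2x).
Substitute and solve for A: 2A = 6, so A = 3.
General solution: y = (C₁ + C₂x + 3x²)e^(2x).


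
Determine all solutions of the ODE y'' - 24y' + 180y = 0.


Characteristic equation: r² - 24r + 180 = 0.
Discriminant is negative; roots r = 12 ± 6i (complex conjugate pair).
General solution uses e^(α x)(C₁ cos(β x) + C₂ sin(β x)): y = e^(12x)(C₁cos(6x) + C₂sin(6x)).


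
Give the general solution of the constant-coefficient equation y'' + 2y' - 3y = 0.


Characteristic equation: r² + 2r - 3 = 0.
Factor: (r - 1)(r + 3) = 0 ⇒ r = 1, -3 (distinct real).
General solution: y = C₁e^(x) + C₂e^(-3x).


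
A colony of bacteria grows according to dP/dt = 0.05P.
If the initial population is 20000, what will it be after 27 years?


The ODE dP/dt = 0.05P has solution P(t) = P(0)e^(0.05t).
Substitute P(0) = 20000 and t = 27: P(27) = 20000 e^(1.35) ≈ 77149.


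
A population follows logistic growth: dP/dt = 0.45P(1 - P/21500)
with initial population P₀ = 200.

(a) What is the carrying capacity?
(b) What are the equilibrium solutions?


Logistic ODE dP/dt = 0.45P(1 - P/21500) has equilibria where dP/dt = 0, i.e. P = 0 or P = 21500.
The coefficient (1 - P/K) = 0 when P = K, identifying K = 21500 as the carrying capacity.
(a) K = 21500; (b) equilibria P = 0 and P = 21500.


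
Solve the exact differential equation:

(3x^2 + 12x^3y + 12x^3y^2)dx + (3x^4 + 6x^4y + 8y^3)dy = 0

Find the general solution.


Check exactness: ∂M/∂y = 12x^3 + 24x^3y and ∂N/∂x = 12x^3 + 24x^3y; equal, so the equation is exact.
Integrate M with respect to x (treating y as constant): ∫M dx = x^3 + 3x^4y + 3x^4y^2 + h(y).
Differentiate w.r.t. y and set equal to N: the x-dependent terms already match, leaving h'(y) = 8y^3. Integrate: h(y) = 2y^4.
So F(x,y) = x^3 + 3x^4y + 3x^4y^2 + 2y^4.
General solution: x^3 + 3x^4y + 3x^4y^2 + 2y^4 = C.


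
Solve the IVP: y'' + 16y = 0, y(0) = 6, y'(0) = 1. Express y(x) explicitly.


Characteristic roots of r² + 16 = 0 are ±4i, so y = C₁cos(4x) + C₂sin(4x).
Apply y(0) = 6: C₁ = 6. Differentiate and apply y'(0) = 1: 4·C₂ = 1, so C₂ = 1/4.
Particular solution: y = 6cos(4x) + (1/4)sin(4x).


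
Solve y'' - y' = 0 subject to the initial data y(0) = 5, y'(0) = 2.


Characteristic roots of r² - r = 0 are 1, 0.
General solution y = c₁ e^(x) + c₂.
Apply y(0) = 5: c₁ + c₂ = 5. Apply y'(0) = 2: 1 c₁ + 0 c₂ = 2.
Solve: c₁ = 2, c₂ = 3.
Particular solution: y = 2e^(x) + 3.


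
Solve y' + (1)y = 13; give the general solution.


P(x) = 1, Q(x) = 13; integrating factor μ = e^(x).
(μ y)' = 13e^(x) ⇒ μ y = 13e^(x) + C.
Divide by μ: y = 13 + Ce^(-x).


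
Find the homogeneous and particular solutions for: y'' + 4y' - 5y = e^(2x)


Characteristic roots of r² + 4r - 5 = 0 are 1, -5.
y_h = C₁e^(x) + C₂e^(-5x).
Forcing exponent 2 is not a characteristic root; try y_p = Ae^(2x).
Substitute: A·(4 + (4)·2 + (-5)) = A·7 = 1, so A = 1/7.
General solution: y = C₁e^(x) + C₂e^(-5x) + (1/7)e^(2x).


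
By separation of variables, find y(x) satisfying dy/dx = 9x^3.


Integrate both sides with respect to x: y = ∫ 9x^3 dx = (9/4)x^4 + C.


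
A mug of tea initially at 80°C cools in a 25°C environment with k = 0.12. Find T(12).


Newton's law: dT/dt = -k(T - T_a) has solution T(t) = T_a + (T₀ - T_a)e^(-kt).
Plug in T_a = 25, T₀ = 80, k = 0.12, t = 12: T(12) = 25 + (55)e^(-1.44) ≈ 38.0°C.


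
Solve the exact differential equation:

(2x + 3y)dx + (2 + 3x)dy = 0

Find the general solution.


Check exactness: ∂M/∂y = 3 and ∂N/∂x = 3; equal, so the equation is exact.
Integrate M with respect to x (treating y as constant): ∫M dx = x^2 + 3xy + h(y).
Differentiate w.r.t. y and set equal to N: the x-dependent terms already match, leaving h'(y) = 2. Integrate: h(y) = 2y.
So F(x,y) = x^2 + 2y + 3xy.
General solution: x^2 + 2y + 3xy = C.


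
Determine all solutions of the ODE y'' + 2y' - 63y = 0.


Characteristic equation: r² + 2r - 63 = 0.
Factor: (r + 9)(r - 7) = 0 ⇒ r = -9, 7 (distinct real).
General solution: y = C₁e^(-9x) + C₂e^(7x).


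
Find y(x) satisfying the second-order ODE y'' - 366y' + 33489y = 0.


Characteristic equation: r² - 366r + 33489 = 0, i.e. (r - 183)² = 0.
Repeated root r = 183; include an x factor for the second linearly independent solution.
General solution: y = (C₁ + C₂x)e^(183x).


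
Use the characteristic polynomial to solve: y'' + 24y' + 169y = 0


Characteristic equation: r² + 24r + 169 = 0.
Discriminant is negative; roots r = -12 ± 5i (complex conjugate pair).
General solution uses e^(α x)(C₁ cos(β x) + C₂ sin(β x)): y = e^(-12x)(C₁cos(5x) + C₂sin(5x)).


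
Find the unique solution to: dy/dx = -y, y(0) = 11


General solution of y' = -y is y = Ce^(-x).
Apply y(0) = 11: C = 11.
Particular solution: y = 11e^(-x).


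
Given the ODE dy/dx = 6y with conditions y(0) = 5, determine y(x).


General solution of y' = 6y is y = Ce^(6x).
Apply y(0) = 5: C = 5.
Particular solution: y = 5e^(6x).


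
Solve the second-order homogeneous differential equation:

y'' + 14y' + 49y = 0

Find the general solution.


Characteristic equation: r² + 14r + 49 = 0, i.e. (r + 7)² = 0.
Repeated root r = -7; include an x factor for the second linearly independent solution.
General solution: y = (C₁ + C₂x)e^(-7x).


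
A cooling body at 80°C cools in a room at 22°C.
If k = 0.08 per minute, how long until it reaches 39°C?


From T(t) = T_a + (T₀ - T_a)e^(-kt), set T(t) = 39:
(39 - 22) / (80 - 22) = e^(-0.08t), so t = -ln(0.293)/0.08 ≈ 15.3 minutes.


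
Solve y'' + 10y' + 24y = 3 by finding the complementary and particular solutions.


Characteristic roots of r² + 10r + 24 = 0 are -6, -4.
y_h = C₁e^(-6x) + C₂e^(-4x).
Constant forcing; try y_p = A. Then 24A = 3 ⇒ A = 1/8.
General solution: y = C₁e^(-6x) + C₂e^(-4x) + 1/8.


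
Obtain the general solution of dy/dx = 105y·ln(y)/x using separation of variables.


Separate: dy/[y ln(y)] = 105 dx/x.
Substitute u = ln(y): du/u = 105 dx/x.
Integrate: ln|ln(y)| = 105ln|x| + C₀, hence ln(y) = C·x^105.


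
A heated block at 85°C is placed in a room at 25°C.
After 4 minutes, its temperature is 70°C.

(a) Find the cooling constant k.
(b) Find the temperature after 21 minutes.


Newton's law: T(t) = T_a + (T₀ - T_a)e^(-kt).
(a) Use T(4) = 70: (70 - 25)/(85 - 25) = e^(-k·4), so k = -ln(0.750)/4 ≈ 0.0719.
(b) Apply k to t = 21: T(21) = 25 + (60)e^(-1.510) ≈ 38.3°C.


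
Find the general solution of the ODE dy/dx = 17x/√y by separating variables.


Separate: √y dy = 17x dx.
Integrate: (2/3)y^(3/2) = (17/2)x² + C.


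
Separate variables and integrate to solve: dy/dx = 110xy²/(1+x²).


Separate: dy/y² = 110x/(1+x²) dx.
Integrate LHS: ∫ dy/y² = -1/y.
Integrate RHS via u = 1+x²: 55ln(1+x²) + C.
Result: -1/y = 55ln(1+x²) + C.


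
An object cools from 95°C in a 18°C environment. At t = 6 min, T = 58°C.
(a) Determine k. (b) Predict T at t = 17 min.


Newton's law: T(t) = T_a + (T₀ - T_a)e^(-kt).
(a) Use T(6) = 58: (58 - 18)/(95 - 18) = e^(-k·6), so k = -ln(0.519)/6 ≈ 0.1092.
(b) Apply k to t = 17: T(17) = 18 + (77)e^(-1.856) ≈ 30.0°C.


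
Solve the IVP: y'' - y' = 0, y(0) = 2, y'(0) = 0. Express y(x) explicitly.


Characteristic roots of r² - r = 0 are 1, 0.
General solution y = c₁ e^(x) + c₂.
Apply y(0) = 2: c₁ + c₂ = 2. Apply y'(0) = 0: 1 c₁ + 0 c₂ = 0.
Solve: c₁ = 0, c₂ = 2.
Particular solution: y = 0e^(x) + 2.


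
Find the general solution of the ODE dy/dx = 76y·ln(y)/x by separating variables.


Separate: dy/[y ln(y)] = 76 dx/x.
Substitute u = ln(y): du/u = 76 dx/x.
Integrate: ln|ln(y)| = 76ln|x| + C₀, hence ln(y) = C·x^76.


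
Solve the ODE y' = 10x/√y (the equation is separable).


Separate: √y dy = 10x dx.
Integrate: (2/3)y^(3/2) = 5x² + C.


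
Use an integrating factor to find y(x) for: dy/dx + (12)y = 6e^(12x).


P(x) = 12 ⇒ μ = e^(12x).
(μ y)' = 6e^(24x) ⇒ μ y = (6/24)e^(24x) + C.
Divide by μ: y = (1/4)e^(12x) + Ce^(-12x).


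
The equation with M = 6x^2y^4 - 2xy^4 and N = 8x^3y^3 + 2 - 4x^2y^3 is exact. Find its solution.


Check exactness: ∂M/∂y = 24x^2y^3 - 8xy^3 and ∂N/∂x = 24x^2y^3 - 8xy^3; equal, so the equation is exact.
Integrate M with respect to x (treating y as constant): ∫M dx = 2x^3y^4 - x^2y^4 + h(y).
Differentiate w.r.t. y and set equal to N: the x-dependent terms already match, leaving h'(y) = 2. Integrate: h(y) = 2y.
So F(x,y) = 2x^3y^4 + 2y - x^2y^4.
General solution: 2x^3y^4 + 2y - x^2y^4 = C.


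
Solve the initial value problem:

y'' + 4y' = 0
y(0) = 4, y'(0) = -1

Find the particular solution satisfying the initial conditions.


Characteristic roots of r² + 4r = 0 are 0, -4.
General solution y = c₁ + c₂ e^(-4x).
Apply y(0) = 4: c₁ + c₂ = 4. Apply y'(0) = -1: 0 c₁ - 4 c₂ = -1.
Solve: c₁ = 15/4, c₂ = 1/4.
Particular solution: y = 15/4 + (1/4)e^(-4x).


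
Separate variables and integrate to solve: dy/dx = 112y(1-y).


Separate: dy/[y(1-y)] = 112 dx.
Partial fractions: 1/[y(1-y)] = 1/y + 1/(1-y).
Integrate: ln|y/(1-y)| = 112x + C₀.
Solve for y: y = 1/(1 + Ce^(-112x)).


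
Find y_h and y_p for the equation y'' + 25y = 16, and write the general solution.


Homogeneous part: r² + 25 = 0 ⇒ r = ±5i, so y_h = C₁cos(5x) + C₂sin(5x).
Try constant y_p = A; plug in: 25A = 16 ⇒ A = 16/25.
General solution: y = C₁cos(5x) + C₂sin(5x) + 16/25.


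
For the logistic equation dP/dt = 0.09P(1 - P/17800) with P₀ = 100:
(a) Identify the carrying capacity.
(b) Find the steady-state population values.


Logistic ODE dP/dt = 0.09P(1 - P/17800) has equilibria where dP/dt = 0, i.e. P = 0 or P = 17800.
The coefficient (1 - P/K) = 0 when P = K, identifying K = 17800 as the carrying capacity.
(a) K = 17800; (b) equilibria P = 0 and P = 17800.


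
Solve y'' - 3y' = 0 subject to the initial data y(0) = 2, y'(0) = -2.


Characteristic roots of r² - 3r = 0 are 0, 3.
General solution y = c₁ + c₂ e^(3x).
Apply y(0) = 2: c₁ + c₂ = 2. Apply y'(0) = -2: 0 c₁ + 3 c₂ = -2.
Solve: c₁ = 8/3, c₂ = -2/3.
Particular solution: y = 8/3 - (2/3)e^(3x).


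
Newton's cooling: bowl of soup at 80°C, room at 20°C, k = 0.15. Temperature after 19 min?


Newton's law: dT/dt = -k(T - T_a) has solution T(t) = T_a + (T₀ - T_a)e^(-kt).
Plug in T_a = 20, T₀ = 80, k = 0.15, t = 19: T(19) = 20 + (60)e^(-2.85) ≈ 23.5°C.


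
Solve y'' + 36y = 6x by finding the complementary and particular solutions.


Homogeneous: r² + 36 = 0 ⇒ r = ±6i, y_h = C₁cos(6x) + C₂sin(6x).
Polynomial forcing; try y_p = Ax + B. Then y_p'' + 36 y_p = 36(Ax + B) = 6x, so B = 0 and A = 1/6.
General solution: y = C₁cos(6x) + C₂sin(6x) + (1/6)x.


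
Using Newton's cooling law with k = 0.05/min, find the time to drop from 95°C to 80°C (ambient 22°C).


From T(t) = T_a + (T₀ - T_a)e^(-kt), set T(t) = 80:
(80 - 22) / (95 - 22) = e^(-0.05t), so t = -ln(0.795)/0.05 ≈ 4.6 minutes.


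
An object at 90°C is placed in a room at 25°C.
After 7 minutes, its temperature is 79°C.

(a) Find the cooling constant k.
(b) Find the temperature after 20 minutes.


Newton's law: T(t) = T_a + (T₀ - T_a)e^(-kt).
(a) Use T(7) = 79: (79 - 25)/(90 - 25) = e^(-k·7), so k = -ln(0.831)/7 ≈ 0.0265.
(b) Apply k to t = 20: T(20) = 25 + (65)e^(-0.530) ≈ 63.3°C.


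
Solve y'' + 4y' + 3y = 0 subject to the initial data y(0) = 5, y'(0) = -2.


Characteristic roots of r² + 4r + 3 = 0 are -3, -1.
General solution y = c₁ e^(-3x) + c₂ e^(-x).
Apply y(0) = 5: c₁ + c₂ = 5. Apply y'(0) = -2: -3 c₁ - 1 c₂ = -2.
Solve: c₁ = -3/2, c₂ = 13/2.
Particular solution: y = -(3/2)e^(-3x) + (13/2)e^(-x).


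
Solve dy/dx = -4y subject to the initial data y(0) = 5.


General solution of y' = -4y is y = Ce^(-4x).
Apply y(0) = 5: C = 5.
Particular solution: y = 5e^(-4x).


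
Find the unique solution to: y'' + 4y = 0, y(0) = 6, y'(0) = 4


Characteristic roots of r² + 4 = 0 are ±2i, so y = C₁cos(2x) + C₂sin(2x).
Apply y(0) = 6: C₁ = 6. Differentiate and apply y'(0) = 4: 2·C₂ = 4, so C₂ = 2.
Particular solution: y = 6cos(2x) + 2sin(2x).


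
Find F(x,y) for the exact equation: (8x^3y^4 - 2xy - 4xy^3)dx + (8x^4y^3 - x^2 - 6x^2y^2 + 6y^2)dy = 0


Check exactness: ∂M/∂y = 32x^3y^3 - 2x - 12xy^2 and ∂N/∂x = 32x^3y^3 - 2x - 12xy^2; equal, so the equation is exact.
Integrate M with respect to x (treating y as constant): ∫M dx = 2x^4y^4 - x^2y - 2x^2y^3 + h(y).
Differentiate w.r.t. y and set equal to N: the x-dependent terms already match, leaving h'(y) = 6y^2. Integrate: h(y) = 2y^3.
So F(x,y) = 2x^4y^4 - x^2y - 2x^2y^3 + 2y^3.
General solution: 2x^4y^4 - x^2y - 2x^2y^3 + 2y^3 = C.


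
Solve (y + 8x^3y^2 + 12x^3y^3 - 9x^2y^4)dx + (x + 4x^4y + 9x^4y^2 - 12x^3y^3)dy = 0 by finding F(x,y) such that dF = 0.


Check exactness: ∂M/∂y = 1 + 16x^3y + 36x^3y^2 - 36x^2y^3 and ∂N/∂x = 1 + 16x^3y + 36x^3y^2 - 36x^2y^3; equal, so the equation is exact.
Integrate M with respect to x (treating y as constant): ∫M dx = xy + 2x^4y^2 + 3x^4y^3 - 3x^3y^4 + h(y).
Differentiate w.r.t. y and set equal to N: all terms match, so h'(y) = 0 and h is a constant absorbed into C.
General solution: xy + 2x^4y^2 + 3x^4y^3 - 3x^3y^4 = C.


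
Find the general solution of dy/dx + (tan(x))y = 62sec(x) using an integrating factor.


P(x) = tan(x) ⇒ μ = e^(∫tan(x)dx) = sec(x).
(sec(x) y)' = 62sec²(x) ⇒ sec(x) y = 62tan(x) + C.
Multiply by cos(x): y = 62sin(x) + C·cos(x).


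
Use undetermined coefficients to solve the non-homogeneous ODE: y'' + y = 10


Homogeneous part: r² + 1 = 0 ⇒ r = ±1i, so y_h = C₁cos(x) + C₂sin(x).
Try constant y_p = A; plug in: 1A = 10 ⇒ A = 10.
General solution: y = C₁cos(x) + C₂sin(x) + 10.


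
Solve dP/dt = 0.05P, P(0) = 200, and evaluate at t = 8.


The ODE dP/dt = 0.05P has solution P(t) = P(0)e^(0.05t).
Substitute P(0) = 200 and t = 8: P(8) = 200 e^(0.40) ≈ 298.


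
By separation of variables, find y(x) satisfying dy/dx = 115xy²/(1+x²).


Separate: dy/y² = 115x/(1+x²) dx.
Integrate LHS: ∫ dy/y² = -1/y.
Integrate RHS via u = 1+x²: (115/2)ln(1+x²) + C.
Result: -1/y = (115/2)ln(1+x²) + C.


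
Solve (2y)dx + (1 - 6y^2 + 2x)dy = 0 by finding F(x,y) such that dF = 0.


Check exactness: ∂M/∂y = 2 and ∂N/∂x = 2; equal, so the equation is exact.
Integrate M with respect to x (treating y as constant): ∫M dx = 2xy + h(y).
Differentiate w.r.t. y and set equal to N: the x-dependent terms already match, leaving h'(y) = 1 - 6y^2. Integrate: h(y) = y - 2y^3.
So F(x,y) = y - 2y^3 + 2xy.
General solution: y - 2y^3 + 2xy = C.


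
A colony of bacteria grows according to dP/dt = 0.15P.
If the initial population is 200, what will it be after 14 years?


The ODE dP/dt = 0.15P has solution P(t) = P(0)e^(0.15t).
Substitute P(0) = 200 and t = 14: P(14) = 200 e^(2.10) ≈ 1633.


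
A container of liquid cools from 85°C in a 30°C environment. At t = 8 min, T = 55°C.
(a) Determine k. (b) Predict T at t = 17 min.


Newton's law: T(t) = T_a + (T₀ - T_a)e^(-kt).
(a) Use T(8) = 55: (55 - 30)/(85 - 30) = e^(-k·8), so k = -ln(0.455)/8 ≈ 0.0986.
(b) Apply k to t = 17: T(17) = 30 + (55)e^(-1.675) ≈ 40.3°C.


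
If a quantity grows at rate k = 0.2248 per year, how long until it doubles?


Exponential growth: P(t) = P₀ e^(0.2248t). Set P(t)/P₀ = 2: e^(0.2248t) = 2.
Solve: t = ln(2)/0.2248 ≈ 3.08 years.


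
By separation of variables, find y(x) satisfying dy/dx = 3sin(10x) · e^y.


Separate: e^(-y) dy = 3sin(10x) dx.
Integrate: -e^(-y) = -(3/10)cos(10x) + C₀.
Rearrange: e^(-y) = (3/10)cos(10x) + C.


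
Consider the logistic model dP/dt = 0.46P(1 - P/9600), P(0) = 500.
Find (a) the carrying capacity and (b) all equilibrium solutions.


Logistic ODE dP/dt = 0.46P(1 - P/9600) has equilibria where dP/dt = 0, i.e. P = 0 or P = 9600.
The coefficient (1 - P/K) = 0 when P = K, identifying K = 9600 as the carrying capacity.
(a) K = 9600; (b) equilibria P = 0 and P = 9600.


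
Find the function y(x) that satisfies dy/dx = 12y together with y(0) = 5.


General solution of y' = 12y is y = Ce^(12x).
Apply y(0) = 5: C = 5.
Particular solution: y = 5e^(12x).


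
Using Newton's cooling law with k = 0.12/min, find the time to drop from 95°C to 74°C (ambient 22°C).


From T(t) = T_a + (T₀ - T_a)e^(-kt), set T(t) = 74:
(74 - 22) / (95 - 22) = e^(-0.12t), so t = -ln(0.712)/0.12 ≈ 2.8 minutes.


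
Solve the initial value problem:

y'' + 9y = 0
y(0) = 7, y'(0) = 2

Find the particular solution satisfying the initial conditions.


Characteristic roots of r² + 9 = 0 are ±3i, so y = C₁cos(3x) + C₂sin(3x).
Apply y(0) = 7: C₁ = 7. Differentiate and apply y'(0) = 2: 3·C₂ = 2, so C₂ = 2/3.
Particular solution: y = 7cos(3x) + (2/3)sin(3x).


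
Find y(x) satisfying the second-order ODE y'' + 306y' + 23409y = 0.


Characteristic equation: r² + 306r + 23409 = 0, i.e. (r + 153)² = 0.
Repeated root r = -153; include an x factor for the second linearly independent solution.
General solution: y = (C₁ + C₂x)e^(-153x).


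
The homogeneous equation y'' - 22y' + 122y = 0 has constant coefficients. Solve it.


Characteristic equation: r² - 22r + 122 = 0.
Discriminant is negative; roots r = 11 ± 1i (complex conjugate pair).
General solution uses e^(α x)(C₁ cos(β x) + C₂ sin(β x)): y = e^(11x)(C₁cos(x) + C₂sin(x)).


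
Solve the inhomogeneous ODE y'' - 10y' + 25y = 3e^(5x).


Characteristic polynomial (r - 5)² = 0; repeated root r = 5.
y_h = (C₁ + C₂x)e^(5x). Forcing matches the repeated root (resonance), so try y_p = Ax² e^(5x).
Substitute and solve for A: 2A = 3, so A = 3/2.
General solution: y = (C₁ + C₂x + (3/2)x²)e^(5x).


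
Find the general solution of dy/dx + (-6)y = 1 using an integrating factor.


P(x) = -6 ⇒ μ = e^(-6x).
(μ y)' = e^(-6x) ⇒ μ y = -(1/6)e^(-6x) + C.
Divide by μ: y = -1/6 + Ce^(6x).


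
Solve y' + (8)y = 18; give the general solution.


P(x) = 8, Q(x) = 18; integrating factor μ = e^(8x).
(μ y)' = 18e^(8x) ⇒ μ y = (9/4)e^(8x) + C.
Divide by μ: y = 9/4 + Ce^(-8x).


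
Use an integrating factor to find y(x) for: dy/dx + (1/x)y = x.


P(x) = 1/x ⇒ μ = x^1.
(x^1 y)' = x^2 ⇒ x^1 y = x^3/(3) + C.
Solve for y: y = (1/3)x^2 + C/x^1.
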